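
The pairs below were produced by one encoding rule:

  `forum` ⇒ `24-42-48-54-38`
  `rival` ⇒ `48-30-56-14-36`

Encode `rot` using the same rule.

48-42-52

f(#6)→24 and o(#15)→42: differences scale by 2, so n = 2·pos + 12. With a=1..z=26, the number is 2·pos + 12.
Applying it to rot: r=18→48, o=15→42, t=20→52.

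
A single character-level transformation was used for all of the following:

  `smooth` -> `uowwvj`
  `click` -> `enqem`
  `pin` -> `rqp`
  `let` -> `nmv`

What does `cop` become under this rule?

ewr

The shift depends on letter class: consonant s→u is +2, but vowel o→w is +8. Vowels shift forward by 8 and consonants shift forward by 2.
Applying it to cop: c(cons)+2=e, o(vowel)+8=w, p(cons)+2=r.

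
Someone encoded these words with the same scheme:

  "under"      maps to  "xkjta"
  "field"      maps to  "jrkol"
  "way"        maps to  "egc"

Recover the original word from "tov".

The output letters match the input read backwards, each shifted +6: under reversed is rednu. Read the word backwards and shift each letter +6.
Decoding tov: shift back: t−6=n, o−6=i, v−6=p → nip; then reverse → pin.

pin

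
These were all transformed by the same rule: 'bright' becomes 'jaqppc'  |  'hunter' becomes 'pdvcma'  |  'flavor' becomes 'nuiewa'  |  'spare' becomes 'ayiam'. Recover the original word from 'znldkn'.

reduce

Shifts by position in bright: pos 0: b→j (+8), pos 1: r→a (+9), pos 2: i→q (+8), pos 3: g→p (+9) — repeating every 2. The shifts repeat in a cycle of length 2: positions 0,1,… shift by +8, +9, then the pattern repeats.
Reversing it on znldkn: z−8=r, n−9=e, l−8=d, d−9=u, k−8=c, n−9=e.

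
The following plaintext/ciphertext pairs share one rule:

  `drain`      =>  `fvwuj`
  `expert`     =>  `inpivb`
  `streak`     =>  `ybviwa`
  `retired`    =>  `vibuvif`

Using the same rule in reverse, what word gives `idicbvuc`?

d(3)→f(5) and r(17)→v(21) fit y≡3x+22 (mod 26); the inverse of 3 mod 26 is 9. This is an affine cipher: with a=0,…,z=25, each position x becomes (3x+22) mod 26.
Undoing it on idicbvuc: i(8)→9·(8−22)≡4=e; d(3)→9·(3−22)≡11=l; i(8)→9·(8−22)≡4=e; c(2)→9·(2−22)≡2=c; b(1)→9·(1−22)≡19=t; v(21)→9·(21−22)≡17=r; u(20)→9·(20−22)≡8=i; c(2)→9·(2−22)≡2=c (all mod 26).

electric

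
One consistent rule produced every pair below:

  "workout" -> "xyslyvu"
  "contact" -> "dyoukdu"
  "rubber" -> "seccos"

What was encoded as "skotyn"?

Shifts by position in workout: pos 0: w→x (+1), pos 1: o→y (+10), pos 2: r→s (+1), pos 3: k→l (+1), pos 4: o→y (+10), pos 5: u→v (+1) — repeating every 3. A repeating key of period 3 is used — shifts +1, +10, +1 over and over.
Reversing it on skotyn: s−1=r, k−10=a, o−1=n, t−1=s, y−10=o, n−1=m.

ransom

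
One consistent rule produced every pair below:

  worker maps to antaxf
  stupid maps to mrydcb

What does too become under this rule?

xxc

The output letters match the input read backwards, each shifted +9: worker reversed is rekrow. The word is reversed, then every letter is shifted forward by 9.
Applying it to too: reverse → oot; then shift: o+9=x, o+9=x, t+9=c.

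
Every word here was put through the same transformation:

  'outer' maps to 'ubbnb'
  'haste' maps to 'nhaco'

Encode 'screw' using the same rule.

yjzng

In outer: o→u is +6, u→b is +7, t→b is +8, e→n is +9 — the shift increases by 1 each position. Letter i (0-indexed) is shifted by i+6, so successive shifts are 6, 7, 8, ….
Applying it to screw: s+6=y, c+7=j, r+8=z, e+9=n, w+10=g.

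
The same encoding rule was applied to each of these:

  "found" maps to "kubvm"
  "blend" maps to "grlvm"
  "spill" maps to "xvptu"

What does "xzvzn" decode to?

In found: f→k is +5, o→u is +6, u→b is +7, n→v is +8 — the shift increases by 1 each position. Letter i (0-indexed) is shifted by i+5, so successive shifts are 5, 6, 7, ….
Decoding xzvzn: x−5=s, z−6=t, v−7=o, z−8=r, n−9=e.

store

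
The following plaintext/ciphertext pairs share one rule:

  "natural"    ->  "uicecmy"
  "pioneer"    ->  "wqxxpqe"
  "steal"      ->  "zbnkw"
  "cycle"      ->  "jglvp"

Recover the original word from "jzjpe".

The shift increases by 1 at each position, starting from +7: 7, 8, 9, ….
Reversing it on jzjpe: j−7=c, z−8=r, j−9=a, p−10=f, e−11=t.

craft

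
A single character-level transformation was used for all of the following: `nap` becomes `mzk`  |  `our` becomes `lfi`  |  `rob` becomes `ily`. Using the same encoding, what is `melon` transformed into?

This is the alphabet-reversal cipher (Atbash): a becomes z, b becomes y, etc.
On melon: m↔n, e↔v, l↔o, o↔l, n↔m.

nvolm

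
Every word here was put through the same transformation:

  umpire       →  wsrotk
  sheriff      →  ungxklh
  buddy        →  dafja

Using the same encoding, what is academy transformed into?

Shifts by position in umpire: pos 0: u→w (+2), pos 1: m→s (+6), pos 2: p→r (+2), pos 3: i→o (+6) — repeating every 2. The shifts repeat in a cycle of length 2: positions 0,1,… shift by +2, +6, then the pattern repeats.
On academy: a+2=c, c+6=i, a+2=c, d+6=j, e+2=g, m+6=s, y+2=a.

cicjgsa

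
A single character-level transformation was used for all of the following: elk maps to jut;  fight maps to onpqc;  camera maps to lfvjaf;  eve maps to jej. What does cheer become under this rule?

Two shifts are in play — +5 for a/e/i/o/u, +9 for every other letter.
Applying it to cheer: c(cons)+9=l, h(cons)+9=q, e(vowel)+5=j, e(vowel)+5=j, r(cons)+9=a.

lqjja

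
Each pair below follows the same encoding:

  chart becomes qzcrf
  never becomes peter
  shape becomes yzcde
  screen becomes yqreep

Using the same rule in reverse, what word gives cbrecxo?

c(2)→q(16) and h(7)→z(25) fit y≡7x+2 (mod 26); the inverse of 7 mod 26 is 15. Treating letters as 0–25, the rule is x ↦ 7x + 2 (mod 26).
Reversing it on cbrecxo: c(2)→15·(2−2)≡0=a; b(1)→15·(1−2)≡11=l; r(17)→15·(17−2)≡17=r; e(4)→15·(4−2)≡4=e; c(2)→15·(2−2)≡0=a; x(23)→15·(23−2)≡3=d; o(14)→15·(14−2)≡24=y (all mod 26).

already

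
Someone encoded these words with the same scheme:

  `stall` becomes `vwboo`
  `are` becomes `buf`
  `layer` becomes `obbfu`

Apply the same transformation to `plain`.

sobjq

The shift depends on letter class: consonant s→v is +3, but vowel a→b is +1. Vowels shift forward by 1 and consonants shift forward by 3.
On plain: p(cons)+3=s, l(cons)+3=o, a(vowel)+1=b, i(vowel)+1=j, n(cons)+3=q.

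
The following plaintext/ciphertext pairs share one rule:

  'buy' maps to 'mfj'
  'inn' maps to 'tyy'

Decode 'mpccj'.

Compare letters: b→m is +11, u→f is +11, y→j is +11 — a constant shift. It's a constant shift of +11 (ROT11).
Decoding mpccj: m−11=b, p−11=e, c−11=r, c−11=r, j−11=y.

berry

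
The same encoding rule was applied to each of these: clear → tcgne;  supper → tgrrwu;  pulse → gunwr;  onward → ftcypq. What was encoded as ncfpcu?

Two steps: reverse the string, then apply a Caesar shift of +2.
Reversing it on ncfpcu: shift back: n−2=l, c−2=a, f−2=d, p−2=n, c−2=a, u−2=s → ladnas; then reverse → sandal.

sandal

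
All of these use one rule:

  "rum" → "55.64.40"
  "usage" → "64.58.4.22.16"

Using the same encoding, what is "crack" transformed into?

10.55.4.10.34

The formula is n = 3×(alphabet index, a=1) + 1.
Applying it to crack: c=3→10, r=18→55, a=1→4, c=3→10, k=11→34.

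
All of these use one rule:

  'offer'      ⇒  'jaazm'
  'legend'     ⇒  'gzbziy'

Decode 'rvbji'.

wagon

Compare letters: o→j is +21, f→a is +21, f→a is +21 — a constant shift. This is a Caesar cipher with shift 21.
Undoing it on rvbji: r−21=w, v−21=a, b−21=g, j−21=o, i−21=n.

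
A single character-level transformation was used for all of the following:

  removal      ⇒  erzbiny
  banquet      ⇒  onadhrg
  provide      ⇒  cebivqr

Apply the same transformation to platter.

Compare letters: r→e is +13, e→r is +13, m→z is +13 — a constant shift. Each letter is shifted forward by 13 in the alphabet (a Caesar shift of +13).
On platter: p+13=c, l+13=y, a+13=n, t+13=g, t+13=g, e+13=r, r+13=e.

cynggre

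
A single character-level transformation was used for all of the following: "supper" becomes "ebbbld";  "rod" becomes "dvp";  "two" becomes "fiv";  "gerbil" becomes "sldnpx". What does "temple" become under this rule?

Two shifts are in play — +7 for a/e/i/o/u, +12 for every other letter.
For temple: t(cons)+12=f, e(vowel)+7=l, m(cons)+12=y, p(cons)+12=b, l(cons)+12=x, e(vowel)+7=l.

flybxl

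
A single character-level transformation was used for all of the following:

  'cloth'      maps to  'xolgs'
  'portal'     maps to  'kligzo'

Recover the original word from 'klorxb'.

This is the alphabet-reversal cipher (Atbash): a becomes z, b becomes y, etc.
Decoding klorxb: k↔p, l↔o, o↔l, r↔i, x↔c, b↔y.

policy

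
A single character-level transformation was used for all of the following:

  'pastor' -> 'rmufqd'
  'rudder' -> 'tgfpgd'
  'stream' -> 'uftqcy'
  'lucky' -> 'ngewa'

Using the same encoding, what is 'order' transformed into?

It's a Vigenère-style cipher with numeric key [2,12]: position i shifts by key[i mod 2].
For order: o+2=q, r+12=d, d+2=f, e+12=q, r+2=t.

qdfqt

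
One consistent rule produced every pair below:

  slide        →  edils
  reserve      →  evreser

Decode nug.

gun

It's just the letters in reverse order.
Undoing it on nug: then reverse → gun.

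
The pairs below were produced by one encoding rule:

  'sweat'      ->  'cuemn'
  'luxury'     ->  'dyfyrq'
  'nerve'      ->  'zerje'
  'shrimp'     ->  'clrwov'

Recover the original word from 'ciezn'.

s(18)→c(2) and w(22)→u(20) fit y≡11x+12 (mod 26); the inverse of 11 mod 26 is 19. Treating letters as 0–25, the rule is x ↦ 11x + 12 (mod 26).
Reversing it on ciezn: c(2)→19·(2−12)≡18=s; i(8)→19·(8−12)≡2=c; e(4)→19·(4−12)≡4=e; z(25)→19·(25−12)≡13=n; n(13)→19·(13−12)≡19=t (all mod 26).

scent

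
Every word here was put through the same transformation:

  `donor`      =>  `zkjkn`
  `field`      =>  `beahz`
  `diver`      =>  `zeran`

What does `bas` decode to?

Each letter is shifted forward by 22 in the alphabet (a Caesar shift of +22).
Undoing it on bas: b−22=f, a−22=e, s−22=w.

few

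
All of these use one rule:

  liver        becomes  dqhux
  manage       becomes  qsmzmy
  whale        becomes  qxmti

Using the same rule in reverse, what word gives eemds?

The output letters match the input read backwards, each shifted +12: liver reversed is revil. Two steps: reverse the string, then apply a Caesar shift of +12.
Decoding eemds: shift back: e−12=s, e−12=s, m−12=a, d−12=r, s−12=g → ssarg; then reverse → grass.

grass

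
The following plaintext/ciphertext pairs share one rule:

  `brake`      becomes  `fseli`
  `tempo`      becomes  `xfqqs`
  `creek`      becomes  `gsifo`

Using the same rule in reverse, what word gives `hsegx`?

Shifts by position in brake: pos 0: b→f (+4), pos 1: r→s (+1), pos 2: a→e (+4), pos 3: k→l (+1) — repeating every 2. The shifts repeat in a cycle of length 2: positions 0,1,… shift by +4, +1, then the pattern repeats.
Decoding hsegx: h−4=d, s−1=r, e−4=a, g−1=f, x−4=t.

draft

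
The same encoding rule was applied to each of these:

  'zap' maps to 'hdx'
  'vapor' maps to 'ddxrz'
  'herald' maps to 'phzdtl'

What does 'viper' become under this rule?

The shift depends on letter class: consonant z→h is +8, but vowel a→d is +3. Vowels shift forward by 3 and consonants shift forward by 8.
On viper: v(cons)+8=d, i(vowel)+3=l, p(cons)+8=x, e(vowel)+3=h, r(cons)+8=z.

dlxhz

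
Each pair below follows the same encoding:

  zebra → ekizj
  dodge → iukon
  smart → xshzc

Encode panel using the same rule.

Each letter shifts forward by (position + 5), i.e. 5, 6, 7, … — the shift grows by one for each successive letter.
For panel: p+5=u, a+6=g, n+7=u, e+8=m, l+9=u.

ugumu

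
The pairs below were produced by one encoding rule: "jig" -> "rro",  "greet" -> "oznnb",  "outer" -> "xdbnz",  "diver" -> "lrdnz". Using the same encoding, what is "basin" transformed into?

The shift depends on letter class: consonant j→r is +8, but vowel i→r is +9. Two shifts are in play — +9 for a/e/i/o/u, +8 for every other letter.
On basin: b(cons)+8=j, a(vowel)+9=j, s(cons)+8=a, i(vowel)+9=r, n(cons)+8=v.

jjarv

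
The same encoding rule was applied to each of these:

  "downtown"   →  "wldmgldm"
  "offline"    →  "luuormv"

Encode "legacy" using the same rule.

Each pair mirrors across the alphabet (d↔w, o↔l, w↔d): positions sum to 25. Letters are reflected about the middle of the alphabet (position → 25−position): Atbash.
For legacy: l↔o, e↔v, g↔t, a↔z, c↔x, y↔b.

ovtzxb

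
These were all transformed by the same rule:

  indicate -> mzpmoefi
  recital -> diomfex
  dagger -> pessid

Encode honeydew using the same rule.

The shift depends on letter class: consonant n→z is +12, but vowel i→m is +4. Vowels shift forward by 4 and consonants shift forward by 12.
For honeydew: h(cons)+12=t, o(vowel)+4=s, n(cons)+12=z, e(vowel)+4=i, y(cons)+12=k, d(cons)+12=p, e(vowel)+4=i, w(cons)+12=i.

tszikpii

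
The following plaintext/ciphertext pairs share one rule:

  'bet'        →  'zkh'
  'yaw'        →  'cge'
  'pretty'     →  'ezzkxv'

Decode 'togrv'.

plain

Two steps: reverse the string, then apply a Caesar shift of +6.
Reversing it on togrv: shift back: t−6=n, o−6=i, g−6=a, r−6=l, v−6=p → nialp; then reverse → plain.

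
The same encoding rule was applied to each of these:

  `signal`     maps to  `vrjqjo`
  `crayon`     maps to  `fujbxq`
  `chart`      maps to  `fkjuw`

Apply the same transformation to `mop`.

pxs

The rule splits by letter class: vowels +9, consonants +3.
For mop: m(cons)+3=p, o(vowel)+9=x, p(cons)+3=s.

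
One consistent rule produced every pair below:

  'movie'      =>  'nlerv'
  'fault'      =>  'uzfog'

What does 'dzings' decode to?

warmth

Each pair mirrors across the alphabet (m↔n, o↔l, v↔e): positions sum to 25. Letters are reflected about the middle of the alphabet (position → 25−position): Atbash.
Undoing it on dzings: d↔w, z↔a, i↔r, n↔m, g↔t, s↔h.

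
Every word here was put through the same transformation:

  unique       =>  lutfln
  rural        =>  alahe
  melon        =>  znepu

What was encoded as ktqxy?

Treating letters as 0–25, the rule is x ↦ 21x + 7 (mod 26).
Reversing it on ktqxy: k(10)→5·(10−7)≡15=p; t(19)→5·(19−7)≡8=i; q(16)→5·(16−7)≡19=t; x(23)→5·(23−7)≡2=c; y(24)→5·(24−7)≡7=h (all mod 26).

pitch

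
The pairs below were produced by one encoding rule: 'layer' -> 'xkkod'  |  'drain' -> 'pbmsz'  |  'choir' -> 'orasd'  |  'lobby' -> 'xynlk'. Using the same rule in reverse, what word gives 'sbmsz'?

Shifts by position in layer: pos 0: l→x (+12), pos 1: a→k (+10), pos 2: y→k (+12), pos 3: e→o (+10) — repeating every 2. A repeating key of period 2 is used — shifts +12, +10 over and over.
Reversing it on sbmsz: s−12=g, b−10=r, m−12=a, s−10=i, z−12=n.

grain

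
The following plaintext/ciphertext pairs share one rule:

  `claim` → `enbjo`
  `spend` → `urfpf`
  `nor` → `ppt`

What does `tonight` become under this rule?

vppjijv

The shift depends on letter class: consonant c→e is +2, but vowel a→b is +1. Vowels shift forward by 1 and consonants shift forward by 2.
For tonight: t(cons)+2=v, o(vowel)+1=p, n(cons)+2=p, i(vowel)+1=j, g(cons)+2=i, h(cons)+2=j, t(cons)+2=v.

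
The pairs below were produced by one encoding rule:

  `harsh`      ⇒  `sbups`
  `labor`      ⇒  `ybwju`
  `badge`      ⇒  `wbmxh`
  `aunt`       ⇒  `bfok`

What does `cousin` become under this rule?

h(7)→s(18) and a(0)→b(1) fit y≡21x+1 (mod 26); the inverse of 21 mod 26 is 5. Each letter's alphabet position (a=0..z=25) is mapped through 21·x+1 mod 26 — an affine cipher.
Applying it to cousin: c(2)→21·2+1≡17=r; o(14)→21·14+1≡9=j; u(20)→21·20+1≡5=f; s(18)→21·18+1≡15=p; i(8)→21·8+1≡13=n; n(13)→21·13+1≡14=o (all mod 26).

rjfpno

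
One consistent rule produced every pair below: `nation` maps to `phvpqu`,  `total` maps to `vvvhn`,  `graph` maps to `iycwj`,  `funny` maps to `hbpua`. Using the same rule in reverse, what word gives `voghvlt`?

theater

It's a Vigenère-style cipher with numeric key [2,7]: position i shifts by key[i mod 2].
Reversing it on voghvlt: v−2=t, o−7=h, g−2=e, h−7=a, v−2=t, l−7=e, t−2=r.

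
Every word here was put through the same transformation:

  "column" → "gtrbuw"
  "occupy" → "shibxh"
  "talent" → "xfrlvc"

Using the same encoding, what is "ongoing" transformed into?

In column: c→g is +4, o→t is +5, l→r is +6, u→b is +7 — the shift increases by 1 each position. The shift increases by 1 at each position, starting from +4: 4, 5, 6, ….
Applying it to ongoing: o+4=s, n+5=s, g+6=m, o+7=v, i+8=q, n+9=w, g+10=q.

ssmvqwq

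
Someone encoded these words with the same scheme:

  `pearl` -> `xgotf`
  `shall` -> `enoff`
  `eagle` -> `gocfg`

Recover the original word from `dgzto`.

Treating letters as 0–25, the rule is x ↦ 11x + 14 (mod 26).
Reversing it on dgzto: d(3)→19·(3−14)≡25=z; g(6)→19·(6−14)≡4=e; z(25)→19·(25−14)≡1=b; t(19)→19·(19−14)≡17=r; o(14)→19·(14−14)≡0=a (all mod 26).

zebra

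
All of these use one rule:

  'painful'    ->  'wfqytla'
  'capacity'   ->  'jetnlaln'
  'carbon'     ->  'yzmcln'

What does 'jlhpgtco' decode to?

driveway

The output letters match the input read backwards, each shifted +11: painful reversed is lufniap. Two steps: reverse the string, then apply a Caesar shift of +11.
Undoing it on jlhpgtco: shift back: j−11=y, l−11=a, h−11=w, p−11=e, g−11=v, t−11=i, c−11=r, o−11=d → yawevird; then reverse → driveway.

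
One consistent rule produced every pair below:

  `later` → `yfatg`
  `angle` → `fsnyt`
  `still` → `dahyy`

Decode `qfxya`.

This is an affine cipher: with a=0,…,z=25, each position x becomes (23x+5) mod 26.
Decoding qfxya: q(16)→17·(16−5)≡5=f; f(5)→17·(5−5)≡0=a; x(23)→17·(23−5)≡20=u; y(24)→17·(24−5)≡11=l; a(0)→17·(0−5)≡19=t (all mod 26).

fault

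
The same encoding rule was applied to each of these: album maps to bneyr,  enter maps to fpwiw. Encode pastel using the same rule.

In album: a→b is +1, l→n is +2, b→e is +3, u→y is +4 — the shift increases by 1 each position. The shift increases by 1 at each position, starting from +1: 1, 2, 3, ….
For pastel: p+1=q, a+2=c, s+3=v, t+4=x, e+5=j, l+6=r.

qcvxjr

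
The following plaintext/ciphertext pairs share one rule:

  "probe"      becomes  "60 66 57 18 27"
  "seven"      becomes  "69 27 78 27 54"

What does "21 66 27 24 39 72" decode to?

credit

The formula is n = 3×(alphabet index, a=1) + 12.
Decoding 21 66 27 24 39 72: 21→(21−12)÷3=3=c, 66→(66−12)÷3=18=r, 27→(27−12)÷3=5=e, 24→(24−12)÷3=4=d, 39→(39−12)÷3=9=i, 72→(72−12)÷3=20=t.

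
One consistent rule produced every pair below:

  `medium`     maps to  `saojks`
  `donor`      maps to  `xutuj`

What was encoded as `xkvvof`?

Read the word backwards and shift each letter +6.
Reversing it on xkvvof: shift back: x−6=r, k−6=e, v−6=p, v−6=p, o−6=i, f−6=z → reppiz; then reverse → zipper.

zipper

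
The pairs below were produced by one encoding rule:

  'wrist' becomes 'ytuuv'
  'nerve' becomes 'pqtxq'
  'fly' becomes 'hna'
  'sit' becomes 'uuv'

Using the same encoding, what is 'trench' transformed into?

vtqpej

The shift depends on letter class: consonant w→y is +2, but vowel i→u is +12. Vowels shift forward by 12 and consonants shift forward by 2.
On trench: t(cons)+2=v, r(cons)+2=t, e(vowel)+12=q, n(cons)+2=p, c(cons)+2=e, h(cons)+2=j.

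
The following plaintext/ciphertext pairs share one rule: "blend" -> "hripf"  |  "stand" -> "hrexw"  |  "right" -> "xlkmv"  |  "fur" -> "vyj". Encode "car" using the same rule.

veg

The word is reversed, then every letter is shifted forward by 4.
For car: reverse → rac; then shift: r+4=v, a+4=e, c+4=g.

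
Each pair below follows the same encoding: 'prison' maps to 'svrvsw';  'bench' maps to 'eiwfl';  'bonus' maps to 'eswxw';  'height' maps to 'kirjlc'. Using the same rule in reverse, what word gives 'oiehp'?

level

Shifts by position in prison: pos 0: p→s (+3), pos 1: r→v (+4), pos 2: i→r (+9), pos 3: s→v (+3), pos 4: o→s (+4), pos 5: n→w (+9) — repeating every 3. It's a Vigenère-style cipher with numeric key [3,4,9]: position i shifts by key[i mod 3].
Undoing it on oiehp: o−3=l, i−4=e, e−9=v, h−3=e, p−4=l.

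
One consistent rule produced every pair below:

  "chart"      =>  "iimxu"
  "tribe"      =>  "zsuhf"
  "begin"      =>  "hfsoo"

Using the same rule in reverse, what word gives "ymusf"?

A repeating key of period 3 is used — shifts +6, +1, +12 over and over.
Reversing it on ymusf: y−6=s, m−1=l, u−12=i, s−6=m, f−1=e.

slime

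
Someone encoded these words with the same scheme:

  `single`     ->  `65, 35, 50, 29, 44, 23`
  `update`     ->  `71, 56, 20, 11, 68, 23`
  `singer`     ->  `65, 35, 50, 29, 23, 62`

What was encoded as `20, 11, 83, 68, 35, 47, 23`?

With a=1..z=26, the number is 3·pos + 8.
Reversing it on 20, 11, 83, 68, 35, 47, 23: 20→(20−8)÷3=4=d, 11→(11−8)÷3=1=a, 83→(83−8)÷3=25=y, 68→(68−8)÷3=20=t, 35→(35−8)÷3=9=i, 47→(47−8)÷3=13=m, 23→(23−8)÷3=5=e.

daytime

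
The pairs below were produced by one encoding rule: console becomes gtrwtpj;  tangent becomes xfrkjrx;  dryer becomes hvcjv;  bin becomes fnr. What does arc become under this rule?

fvg

Two shifts are in play — +5 for a/e/i/o/u, +4 for every other letter.
For arc: a(vowel)+5=f, r(cons)+4=v, c(cons)+4=g.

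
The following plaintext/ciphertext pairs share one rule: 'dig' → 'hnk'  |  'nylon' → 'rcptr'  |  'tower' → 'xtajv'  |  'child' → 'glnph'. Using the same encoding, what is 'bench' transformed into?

fjrgl

The shift depends on letter class: consonant d→h is +4, but vowel i→n is +5. The rule splits by letter class: vowels +5, consonants +4.
For bench: b(cons)+4=f, e(vowel)+5=j, n(cons)+4=r, c(cons)+4=g, h(cons)+4=l.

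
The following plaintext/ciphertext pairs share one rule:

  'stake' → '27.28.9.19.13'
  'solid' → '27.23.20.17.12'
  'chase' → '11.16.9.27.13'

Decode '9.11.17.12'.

s is letter #19 and maps to 27: an offset of 8. Letters become their 1-based position plus 8 (so a→9, b→10, …).
Undoing it on 9.11.17.12: 9→(9−8)÷1=1=a, 11→(11−8)÷1=3=c, 17→(17−8)÷1=9=i, 12→(12−8)÷1=4=d.

acid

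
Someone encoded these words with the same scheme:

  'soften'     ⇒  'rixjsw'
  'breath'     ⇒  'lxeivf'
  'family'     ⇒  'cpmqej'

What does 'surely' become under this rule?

The output letters match the input read backwards, each shifted +4: soften reversed is netfos. Read the word backwards and shift each letter +4.
For surely: reverse → ylerus; then shift: y+4=c, l+4=p, e+4=i, r+4=v, u+4=y, s+4=w.

cpivyw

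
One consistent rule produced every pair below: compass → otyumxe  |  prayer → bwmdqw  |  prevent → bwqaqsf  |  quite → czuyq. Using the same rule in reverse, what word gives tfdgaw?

harbor

Shifts by position in compass: pos 0: c→o (+12), pos 1: o→t (+5), pos 2: m→y (+12), pos 3: p→u (+5) — repeating every 2. A repeating key of period 2 is used — shifts +12, +5 over and over.
Undoing it on tfdgaw: t−12=h, f−5=a, d−12=r, g−5=b, a−12=o, w−5=r.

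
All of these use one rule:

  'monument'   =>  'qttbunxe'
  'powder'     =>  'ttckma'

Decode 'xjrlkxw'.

In monument: m→q is +4, o→t is +5, n→t is +6, u→b is +7 — the shift increases by 1 each position. Each letter shifts forward by (position + 4), i.e. 4, 5, 6, … — the shift grows by one for each successive letter.
Reversing it on xjrlkxw: x−4=t, j−5=e, r−6=l, l−7=e, k−8=c, x−9=o, w−10=m.

telecom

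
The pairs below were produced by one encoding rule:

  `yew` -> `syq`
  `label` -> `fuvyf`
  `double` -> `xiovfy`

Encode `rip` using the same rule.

lcj

Compare letters: y→s is +20, e→y is +20, w→q is +20 — a constant shift. Every letter moves 20 places later in the alphabet, wrapping around z→a.
On rip: r+20=l, i+20=c, p+20=j.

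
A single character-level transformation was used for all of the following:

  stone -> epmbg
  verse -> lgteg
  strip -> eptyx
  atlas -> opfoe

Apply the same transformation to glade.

cfovg

s(18)→e(4) and t(19)→p(15) fit y≡11x+14 (mod 26); the inverse of 11 mod 26 is 19. Each letter's alphabet position (a=0..z=25) is mapped through 11·x+14 mod 26 — an affine cipher.
For glade: g(6)→11·6+14≡2=c; l(11)→11·11+14≡5=f; a(0)→11·0+14≡14=o; d(3)→11·3+14≡21=v; e(4)→11·4+14≡6=g (all mod 26).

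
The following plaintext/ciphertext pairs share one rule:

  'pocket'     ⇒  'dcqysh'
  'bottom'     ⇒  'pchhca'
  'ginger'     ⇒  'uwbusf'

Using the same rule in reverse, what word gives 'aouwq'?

magic

Every letter moves 14 places later in the alphabet, wrapping around z→a.
Reversing it on aouwq: a−14=m, o−14=a, u−14=g, w−14=i, q−14=c.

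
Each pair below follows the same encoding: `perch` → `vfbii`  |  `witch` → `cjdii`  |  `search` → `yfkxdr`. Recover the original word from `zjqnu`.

Shifts by position in perch: pos 0: p→v (+6), pos 1: e→f (+1), pos 2: r→b (+10), pos 3: c→i (+6), pos 4: h→i (+1) — repeating every 3. A repeating key of period 3 is used — shifts +6, +1, +10 over and over.
Undoing it on zjqnu: z−6=t, j−1=i, q−10=g, n−6=h, u−1=t.

tight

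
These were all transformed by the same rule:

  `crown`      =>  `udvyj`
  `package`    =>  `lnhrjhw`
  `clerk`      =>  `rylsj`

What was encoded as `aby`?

The word is reversed, then every letter is shifted forward by 7.
Undoing it on aby: shift back: a−7=t, b−7=u, y−7=r → tur; then reverse → rut.

rut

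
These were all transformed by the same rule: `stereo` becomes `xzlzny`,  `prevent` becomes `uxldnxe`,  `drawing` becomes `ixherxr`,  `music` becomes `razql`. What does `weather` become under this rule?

Each letter shifts forward by (position + 5), i.e. 5, 6, 7, … — the shift grows by one for each successive letter.
Applying it to weather: w+5=b, e+6=k, a+7=h, t+8=b, h+9=q, e+10=o, r+11=c.

bkhbqoc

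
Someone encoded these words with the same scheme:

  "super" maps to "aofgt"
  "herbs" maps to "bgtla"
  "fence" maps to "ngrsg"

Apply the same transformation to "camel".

sekgd

Each letter's alphabet position (a=0..z=25) is mapped through 7·x+4 mod 26 — an affine cipher.
On camel: c(2)→7·2+4≡18=s; a(0)→7·0+4≡4=e; m(12)→7·12+4≡10=k; e(4)→7·4+4≡6=g; l(11)→7·11+4≡3=d (all mod 26).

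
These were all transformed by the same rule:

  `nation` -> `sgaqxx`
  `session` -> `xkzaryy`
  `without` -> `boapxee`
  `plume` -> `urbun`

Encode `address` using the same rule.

fjkzncd

In nation: n→s is +5, a→g is +6, t→a is +7, i→q is +8 — the shift increases by 1 each position. The shift increases by 1 at each position, starting from +5: 5, 6, 7, ….
On address: a+5=f, d+6=j, d+7=k, r+8=z, e+9=n, s+10=c, s+11=d.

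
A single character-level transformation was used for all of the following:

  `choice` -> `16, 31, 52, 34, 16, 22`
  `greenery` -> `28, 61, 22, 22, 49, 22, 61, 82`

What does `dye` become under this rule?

c(#3)→16 and h(#8)→31: differences scale by 3, so n = 3·pos + 7. With a=1..z=26, the number is 3·pos + 7.
On dye: d=4→19, y=25→82, e=5→22.

19, 82, 22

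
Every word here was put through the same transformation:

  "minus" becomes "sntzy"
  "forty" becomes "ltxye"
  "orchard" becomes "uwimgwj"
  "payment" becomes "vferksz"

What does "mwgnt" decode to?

grain

A repeating key of period 2 is used — shifts +6, +5 over and over.
Reversing it on mwgnt: m−6=g, w−5=r, g−6=a, n−5=i, t−6=n.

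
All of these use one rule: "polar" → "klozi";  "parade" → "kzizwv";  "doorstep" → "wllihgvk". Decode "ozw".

lad

Each pair mirrors across the alphabet (p↔k, o↔l, l↔o): positions sum to 25. This is the alphabet-reversal cipher (Atbash): a becomes z, b becomes y, etc.
Decoding ozw: o↔l, z↔a, w↔d.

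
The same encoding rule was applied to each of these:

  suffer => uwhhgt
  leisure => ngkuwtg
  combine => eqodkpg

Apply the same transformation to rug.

twi

Compare letters: s→u is +2, u→w is +2, f→h is +2 — a constant shift. Every letter moves 2 places later in the alphabet, wrapping around z→a.
Applying it to rug: r+2=t, u+2=w, g+2=i.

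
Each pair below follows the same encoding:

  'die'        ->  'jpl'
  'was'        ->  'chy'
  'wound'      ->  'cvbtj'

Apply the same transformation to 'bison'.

The shift depends on letter class: consonant d→j is +6, but vowel i→p is +7. Two shifts are in play — +7 for a/e/i/o/u, +6 for every other letter.
Applying it to bison: b(cons)+6=h, i(vowel)+7=p, s(cons)+6=y, o(vowel)+7=v, n(cons)+6=t.

hpyvt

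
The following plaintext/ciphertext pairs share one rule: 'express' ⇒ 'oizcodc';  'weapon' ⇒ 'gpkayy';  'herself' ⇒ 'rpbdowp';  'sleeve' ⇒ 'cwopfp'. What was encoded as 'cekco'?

Shifts by position in express: pos 0: e→o (+10), pos 1: x→i (+11), pos 2: p→z (+10), pos 3: r→c (+11) — repeating every 2. The shifts repeat in a cycle of length 2: positions 0,1,… shift by +10, +11, then the pattern repeats.
Reversing it on cekco: c−10=s, e−11=t, k−10=a, c−11=r, o−10=e.

stare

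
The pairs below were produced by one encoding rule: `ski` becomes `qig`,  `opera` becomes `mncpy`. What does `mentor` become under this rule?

kclrmp

Compare letters: s→q is +24, k→i is +24, i→g is +24 — a constant shift. This is a Caesar cipher with shift 24.
On mentor: m+24=k, e+24=c, n+24=l, t+24=r, o+24=m, r+24=p.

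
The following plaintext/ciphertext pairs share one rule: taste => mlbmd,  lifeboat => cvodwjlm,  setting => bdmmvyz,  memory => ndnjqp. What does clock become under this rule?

t(19)→m(12) and a(0)→l(11) fit y≡11x+11 (mod 26); the inverse of 11 mod 26 is 19. Each letter's alphabet position (a=0..z=25) is mapped through 11·x+11 mod 26 — an affine cipher.
On clock: c(2)→11·2+11≡7=h; l(11)→11·11+11≡2=c; o(14)→11·14+11≡9=j; c(2)→11·2+11≡7=h; k(10)→11·10+11≡17=r (all mod 26).

hcjhr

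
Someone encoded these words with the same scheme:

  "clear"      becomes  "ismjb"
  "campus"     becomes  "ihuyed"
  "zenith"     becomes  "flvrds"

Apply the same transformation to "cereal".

ilznkw

In clear: c→i is +6, l→s is +7, e→m is +8, a→j is +9 — the shift increases by 1 each position. Each letter shifts forward by (position + 6), i.e. 6, 7, 8, … — the shift grows by one for each successive letter.
For cereal: c+6=i, e+7=l, r+8=z, e+9=n, a+10=k, l+11=w.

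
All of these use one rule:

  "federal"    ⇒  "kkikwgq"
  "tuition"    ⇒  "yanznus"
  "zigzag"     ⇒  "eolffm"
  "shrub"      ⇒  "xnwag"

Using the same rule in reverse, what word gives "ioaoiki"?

Shifts by position in federal: pos 0: f→k (+5), pos 1: e→k (+6), pos 2: d→i (+5), pos 3: e→k (+6) — repeating every 2. A repeating key of period 2 is used — shifts +5, +6 over and over.
Decoding ioaoiki: i−5=d, o−6=i, a−5=v, o−6=i, i−5=d, k−6=e, i−5=d.

divided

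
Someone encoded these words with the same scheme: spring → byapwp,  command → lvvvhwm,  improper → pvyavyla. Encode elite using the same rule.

Two shifts are in play — +7 for a/e/i/o/u, +9 for every other letter.
Applying it to elite: e(vowel)+7=l, l(cons)+9=u, i(vowel)+7=p, t(cons)+9=c, e(vowel)+7=l.

lupcl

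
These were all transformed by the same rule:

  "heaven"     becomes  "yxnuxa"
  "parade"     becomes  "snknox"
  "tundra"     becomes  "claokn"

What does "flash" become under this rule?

This is an affine cipher: with a=0,…,z=25, each position x becomes (9x+13) mod 26.
On flash: f(5)→9·5+13≡6=g; l(11)→9·11+13≡8=i; a(0)→9·0+13≡13=n; s(18)→9·18+13≡19=t; h(7)→9·7+13≡24=y (all mod 26).

ginty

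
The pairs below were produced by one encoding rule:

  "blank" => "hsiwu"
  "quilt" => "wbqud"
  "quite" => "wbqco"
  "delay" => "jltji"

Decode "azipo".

usage

In blank: b→h is +6, l→s is +7, a→i is +8, n→w is +9 — the shift increases by 1 each position. Letter i (0-indexed) is shifted by i+6, so successive shifts are 6, 7, 8, ….
Undoing it on azipo: a−6=u, z−7=s, i−8=a, p−9=g, o−10=e.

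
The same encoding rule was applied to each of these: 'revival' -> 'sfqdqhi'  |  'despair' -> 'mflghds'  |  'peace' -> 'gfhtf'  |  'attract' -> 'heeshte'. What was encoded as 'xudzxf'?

r(17)→s(18) and e(4)→f(5) fit y≡19x+7 (mod 26); the inverse of 19 mod 26 is 11. Treating letters as 0–25, the rule is x ↦ 19x + 7 (mod 26).
Decoding xudzxf: x(23)→11·(23−7)≡20=u; u(20)→11·(20−7)≡13=n; d(3)→11·(3−7)≡8=i; z(25)→11·(25−7)≡16=q; x(23)→11·(23−7)≡20=u; f(5)→11·(5−7)≡4=e (all mod 26).

unique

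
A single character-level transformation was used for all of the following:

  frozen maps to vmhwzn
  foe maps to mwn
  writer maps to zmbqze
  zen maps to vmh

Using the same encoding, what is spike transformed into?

The output letters match the input read backwards, each shifted +8: frozen reversed is nezorf. Two steps: reverse the string, then apply a Caesar shift of +8.
On spike: reverse → ekips; then shift: e+8=m, k+8=s, i+8=q, p+8=x, s+8=a.

msqxa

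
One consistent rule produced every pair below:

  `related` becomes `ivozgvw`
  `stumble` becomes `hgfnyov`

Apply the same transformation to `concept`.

xlmxvkg

This is the alphabet-reversal cipher (Atbash): a becomes z, b becomes y, etc.
On concept: c↔x, o↔l, n↔m, c↔x, e↔v, p↔k, t↔g.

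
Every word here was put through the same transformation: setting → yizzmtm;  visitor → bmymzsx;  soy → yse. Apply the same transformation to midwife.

smjcmli

The shift depends on letter class: consonant s→y is +6, but vowel e→i is +4. The rule splits by letter class: vowels +4, consonants +6.
Applying it to midwife: m(cons)+6=s, i(vowel)+4=m, d(cons)+6=j, w(cons)+6=c, i(vowel)+4=m, f(cons)+6=l, e(vowel)+4=i.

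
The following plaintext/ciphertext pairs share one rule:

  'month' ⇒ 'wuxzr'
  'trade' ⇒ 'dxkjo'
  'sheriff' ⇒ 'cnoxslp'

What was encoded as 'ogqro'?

Shifts by position in month: pos 0: m→w (+10), pos 1: o→u (+6), pos 2: n→x (+10), pos 3: t→z (+6) — repeating every 2. It's a Vigenère-style cipher with numeric key [10,6]: position i shifts by key[i mod 2].
Reversing it on ogqro: o−10=e, g−6=a, q−10=g, r−6=l, o−10=e.

eagle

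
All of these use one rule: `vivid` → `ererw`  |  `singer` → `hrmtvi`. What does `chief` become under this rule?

Each pair mirrors across the alphabet (v↔e, i↔r, v↔e): positions sum to 25. Letters are reflected about the middle of the alphabet (position → 25−position): Atbash.
Applying it to chief: c↔x, h↔s, i↔r, e↔v, f↔u.

xsrvu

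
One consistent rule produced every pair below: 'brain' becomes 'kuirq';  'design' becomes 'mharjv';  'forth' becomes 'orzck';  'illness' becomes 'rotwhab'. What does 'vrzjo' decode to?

moral

Shifts by position in brain: pos 0: b→k (+9), pos 1: r→u (+3), pos 2: a→i (+8), pos 3: i→r (+9), pos 4: n→q (+3) — repeating every 3. The shifts repeat in a cycle of length 3: positions 0,1,… shift by +9, +3, +8, then the pattern repeats.
Reversing it on vrzjo: v−9=m, r−3=o, z−8=r, j−9=a, o−3=l.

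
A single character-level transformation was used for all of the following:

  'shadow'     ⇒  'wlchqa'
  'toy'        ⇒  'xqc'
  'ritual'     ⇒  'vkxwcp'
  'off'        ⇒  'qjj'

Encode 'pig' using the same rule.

tkk

Vowels shift forward by 2 and consonants shift forward by 4.
On pig: p(cons)+4=t, i(vowel)+2=k, g(cons)+4=k.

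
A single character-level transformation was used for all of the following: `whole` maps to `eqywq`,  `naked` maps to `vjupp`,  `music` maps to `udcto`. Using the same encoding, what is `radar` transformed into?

The shift increases by 1 at each position, starting from +8: 8, 9, 10, ….
For radar: r+8=z, a+9=j, d+10=n, a+11=l, r+12=d.

zjnld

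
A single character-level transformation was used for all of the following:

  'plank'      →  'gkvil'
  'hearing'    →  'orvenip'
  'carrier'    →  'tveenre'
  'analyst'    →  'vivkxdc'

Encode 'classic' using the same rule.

p(15)→g(6) and l(11)→k(10) fit y≡25x+21 (mod 26); the inverse of 25 mod 26 is 25. Treating letters as 0–25, the rule is x ↦ 25x + 21 (mod 26).
For classic: c(2)→25·2+21≡19=t; l(11)→25·11+21≡10=k; a(0)→25·0+21≡21=v; s(18)→25·18+21≡3=d; s(18)→25·18+21≡3=d; i(8)→25·8+21≡13=n; c(2)→25·2+21≡19=t (all mod 26).

tkvddnt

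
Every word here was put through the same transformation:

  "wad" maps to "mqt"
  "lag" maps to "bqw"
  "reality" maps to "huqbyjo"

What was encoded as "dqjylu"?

Each letter is shifted forward by 16 in the alphabet (a Caesar shift of +16).
Reversing it on dqjylu: d−16=n, q−16=a, j−16=t, y−16=i, l−16=v, u−16=e.

native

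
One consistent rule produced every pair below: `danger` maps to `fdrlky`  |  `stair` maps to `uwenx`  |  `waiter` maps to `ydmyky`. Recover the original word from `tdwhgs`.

rascal

In danger: d→f is +2, a→d is +3, n→r is +4, g→l is +5 — the shift increases by 1 each position. The shift increases by 1 at each position, starting from +2: 2, 3, 4, ….
Undoing it on tdwhgs: t−2=r, d−3=a, w−4=s, h−5=c, g−6=a, s−7=l.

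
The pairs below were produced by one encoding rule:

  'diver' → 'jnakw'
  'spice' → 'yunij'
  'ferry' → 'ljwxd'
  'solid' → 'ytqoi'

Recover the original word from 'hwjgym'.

Shifts by position in diver: pos 0: d→j (+6), pos 1: i→n (+5), pos 2: v→a (+5), pos 3: e→k (+6), pos 4: r→w (+5) — repeating every 3. It's a Vigenère-style cipher with numeric key [6,5,5]: position i shifts by key[i mod 3].
Decoding hwjgym: h−6=b, w−5=r, j−5=e, g−6=a, y−5=t, m−5=h.

breath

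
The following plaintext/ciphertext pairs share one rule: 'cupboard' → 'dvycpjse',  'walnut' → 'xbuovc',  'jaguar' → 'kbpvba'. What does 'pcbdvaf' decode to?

obscure

Shifts by position in cupboard: pos 0: c→d (+1), pos 1: u→v (+1), pos 2: p→y (+9), pos 3: b→c (+1), pos 4: o→p (+1), pos 5: a→j (+9) — repeating every 3. It's a Vigenère-style cipher with numeric key [1,1,9]: position i shifts by key[i mod 3].
Reversing it on pcbdvaf: p−1=o, c−1=b, b−9=s, d−1=c, v−1=u, a−9=r, f−1=e.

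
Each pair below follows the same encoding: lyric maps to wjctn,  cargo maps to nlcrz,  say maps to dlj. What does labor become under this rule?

wlmzc

This is a Caesar cipher with shift 11.
Applying it to labor: l+11=w, a+11=l, b+11=m, o+11=z, r+11=c.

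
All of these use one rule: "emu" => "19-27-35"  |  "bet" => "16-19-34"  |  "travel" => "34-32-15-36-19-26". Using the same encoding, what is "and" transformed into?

e is letter #5 and maps to 19: an offset of 14. Letters become their 1-based position plus 14 (so a→15, b→16, …).
For and: a=1→15, n=14→28, d=4→18.

15-28-18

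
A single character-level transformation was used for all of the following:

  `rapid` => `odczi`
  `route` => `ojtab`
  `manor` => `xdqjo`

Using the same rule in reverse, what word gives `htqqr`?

r(17)→o(14) and a(0)→d(3) fit y≡19x+3 (mod 26); the inverse of 19 mod 26 is 11. Each letter's alphabet position (a=0..z=25) is mapped through 19·x+3 mod 26 — an affine cipher.
Decoding htqqr: h(7)→11·(7−3)≡18=s; t(19)→11·(19−3)≡20=u; q(16)→11·(16−3)≡13=n; q(16)→11·(16−3)≡13=n; r(17)→11·(17−3)≡24=y (all mod 26).

sunny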